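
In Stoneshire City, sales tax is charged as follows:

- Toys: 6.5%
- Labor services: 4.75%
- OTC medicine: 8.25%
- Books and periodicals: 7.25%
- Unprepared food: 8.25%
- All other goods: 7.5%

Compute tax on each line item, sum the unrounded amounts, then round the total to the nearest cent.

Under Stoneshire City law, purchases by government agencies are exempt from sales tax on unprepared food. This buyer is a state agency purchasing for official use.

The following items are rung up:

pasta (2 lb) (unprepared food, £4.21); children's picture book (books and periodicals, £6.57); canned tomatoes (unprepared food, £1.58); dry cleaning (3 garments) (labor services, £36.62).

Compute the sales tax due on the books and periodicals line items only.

£0.48

Children's picture book £6.57: books and periodicals → 7.25% → £0.476325
Tax on books and periodicals: unrounded sum = £0.476325 → £0.48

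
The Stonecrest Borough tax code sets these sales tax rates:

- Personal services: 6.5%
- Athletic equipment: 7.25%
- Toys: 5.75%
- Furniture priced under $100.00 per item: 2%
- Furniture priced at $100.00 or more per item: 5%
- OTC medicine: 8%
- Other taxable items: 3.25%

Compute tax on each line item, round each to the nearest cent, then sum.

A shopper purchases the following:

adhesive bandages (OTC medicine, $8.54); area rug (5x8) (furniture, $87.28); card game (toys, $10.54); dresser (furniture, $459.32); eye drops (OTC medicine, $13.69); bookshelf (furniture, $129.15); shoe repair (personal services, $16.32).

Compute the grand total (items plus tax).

$759.47

Adhesive bandages $8.54: OTC medicine → 8% → $0.68
Area rug (5x8) $87.28: furniture, under $100.00 → 2% → $1.75
Card game $10.54: toys → 5.75% → $0.61
Dresser $459.32: furniture, $100.00 or more → 5% → $22.97
Eye drops $13.69: OTC medicine → 8% → $1.10
Bookshelf $129.15: furniture, $100.00 or more → 5% → $6.46
Shoe repair $16.32: personal services → 6.5% → $1.06
Subtotal = $724.84; tax = $34.63; total due = $759.47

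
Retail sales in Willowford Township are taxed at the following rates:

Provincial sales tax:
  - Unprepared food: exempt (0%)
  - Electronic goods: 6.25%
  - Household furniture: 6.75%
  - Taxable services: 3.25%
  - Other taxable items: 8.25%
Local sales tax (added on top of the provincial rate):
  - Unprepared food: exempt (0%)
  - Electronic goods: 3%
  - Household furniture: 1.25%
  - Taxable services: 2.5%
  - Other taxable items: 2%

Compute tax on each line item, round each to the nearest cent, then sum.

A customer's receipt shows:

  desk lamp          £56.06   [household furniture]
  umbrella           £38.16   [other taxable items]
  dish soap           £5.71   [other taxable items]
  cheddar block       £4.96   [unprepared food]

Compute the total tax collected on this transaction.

£8.98

Desk lamp £56.06: household furniture → 6.75% + 1.25% local = 8% → £4.48
Umbrella £38.16: other taxable items → 8.25% + 2% local = 10.25% → £3.91
Dish soap £5.71: other taxable items → 8.25% + 2% local = 10.25% → £0.59
Cheddar block £4.96: unprepared food → 0% + 0% local = 0% → £0.00
Total tax = £4.48 + £3.91 + £0.59 = £8.98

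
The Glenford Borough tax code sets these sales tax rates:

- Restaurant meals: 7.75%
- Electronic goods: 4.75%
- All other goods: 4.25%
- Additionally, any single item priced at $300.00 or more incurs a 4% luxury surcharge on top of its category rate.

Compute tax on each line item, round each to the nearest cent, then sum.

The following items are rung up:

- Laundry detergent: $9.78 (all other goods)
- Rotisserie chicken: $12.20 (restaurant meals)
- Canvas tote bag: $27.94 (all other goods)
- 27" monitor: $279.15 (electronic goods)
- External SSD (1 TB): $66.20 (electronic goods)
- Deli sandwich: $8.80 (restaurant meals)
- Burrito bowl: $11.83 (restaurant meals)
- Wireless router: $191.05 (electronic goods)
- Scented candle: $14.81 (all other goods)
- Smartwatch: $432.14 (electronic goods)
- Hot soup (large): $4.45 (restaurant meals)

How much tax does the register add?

Laundry detergent $9.78: all other goods → 4.25% → $0.42
Rotisserie chicken $12.20: restaurant meals → 7.75% → $0.95
Canvas tote bag $27.94: all other goods → 4.25% → $1.19
27" monitor $279.15: electronic goods → 4.75% → $13.26
External SSD (1 TB) $66.20: electronic goods → 4.75% → $3.14
Deli sandwich $8.80: restaurant meals → 7.75% → $0.68
Burrito bowl $11.83: restaurant meals → 7.75% → $0.92
Wireless router $191.05: electronic goods → 4.75% → $9.07
Scented candle $14.81: all other goods → 4.25% → $0.63
Smartwatch $432.14: electronic goods → 4.75% + 4% surcharge = 8.75% → $37.81
Hot soup (large) $4.45: restaurant meals → 7.75% → $0.34
Total tax = $0.42 + $0.95 + $1.19 + $13.26 + $3.14 + $0.68 + $0.92 + $9.07 + $0.63 + $37.81 + $0.34 = $68.41

$68.41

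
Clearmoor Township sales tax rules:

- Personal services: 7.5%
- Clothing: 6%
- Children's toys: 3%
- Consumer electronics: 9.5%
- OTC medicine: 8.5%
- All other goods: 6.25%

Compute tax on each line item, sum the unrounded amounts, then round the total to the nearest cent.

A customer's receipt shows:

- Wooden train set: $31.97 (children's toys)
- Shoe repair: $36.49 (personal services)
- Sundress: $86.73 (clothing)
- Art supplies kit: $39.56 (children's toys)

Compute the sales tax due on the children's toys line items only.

Wooden train set $31.97: children's toys → 3% → $0.9591
Art supplies kit $39.56: children's toys → 3% → $1.1868
Tax on children's toys: unrounded sum = $2.1459 → $2.15

$2.15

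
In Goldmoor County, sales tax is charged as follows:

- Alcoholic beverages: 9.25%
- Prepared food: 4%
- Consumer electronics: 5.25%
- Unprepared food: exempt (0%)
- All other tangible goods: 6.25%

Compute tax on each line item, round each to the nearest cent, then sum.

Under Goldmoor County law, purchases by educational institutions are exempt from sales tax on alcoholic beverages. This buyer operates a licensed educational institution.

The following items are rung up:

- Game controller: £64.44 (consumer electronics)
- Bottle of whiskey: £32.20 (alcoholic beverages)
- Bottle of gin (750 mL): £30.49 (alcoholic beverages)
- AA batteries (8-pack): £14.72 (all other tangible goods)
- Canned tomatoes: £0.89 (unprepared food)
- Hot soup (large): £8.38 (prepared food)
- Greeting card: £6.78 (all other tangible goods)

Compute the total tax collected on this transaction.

Game controller £64.44: consumer electronics → 5.25% → £3.38
Bottle of whiskey £32.20: alcoholic beverages, buyer-exempt → 0% → £0.00
Bottle of gin (750 mL) £30.49: alcoholic beverages, buyer-exempt → 0% → £0.00
AA batteries (8-pack) £14.72: all other tangible goods → 6.25% → £0.92
Canned tomatoes £0.89: unprepared food → 0% → £0.00
Hot soup (large) £8.38: prepared food → 4% → £0.34
Greeting card £6.78: all other tangible goods → 6.25% → £0.42
Total tax = £3.38 + £0.92 + £0.34 + £0.42 = £5.06

£5.06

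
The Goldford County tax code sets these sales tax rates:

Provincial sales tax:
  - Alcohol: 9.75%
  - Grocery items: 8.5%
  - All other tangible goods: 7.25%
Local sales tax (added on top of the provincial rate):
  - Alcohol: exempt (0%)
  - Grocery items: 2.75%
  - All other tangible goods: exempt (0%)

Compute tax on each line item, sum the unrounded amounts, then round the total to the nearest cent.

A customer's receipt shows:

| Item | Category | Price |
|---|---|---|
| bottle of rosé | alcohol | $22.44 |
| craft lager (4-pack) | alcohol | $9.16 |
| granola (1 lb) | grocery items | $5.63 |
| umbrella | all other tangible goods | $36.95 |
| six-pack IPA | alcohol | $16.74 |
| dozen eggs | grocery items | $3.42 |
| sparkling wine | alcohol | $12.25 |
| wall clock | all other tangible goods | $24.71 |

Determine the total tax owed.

Bottle of rosé $22.44: alcohol → 9.75% + 0% local = 9.75% → $2.1879
Craft lager (4-pack) $9.16: alcohol → 9.75% + 0% local = 9.75% → $0.8931
Granola (1 lb) $5.63: grocery items → 8.5% + 2.75% local = 11.25% → $0.633375
Umbrella $36.95: all other tangible goods → 7.25% + 0% local = 7.25% → $2.678875
Six-pack IPA $16.74: alcohol → 9.75% + 0% local = 9.75% → $1.63215
Dozen eggs $3.42: grocery items → 8.5% + 2.75% local = 11.25% → $0.38475
Sparkling wine $12.25: alcohol → 9.75% + 0% local = 9.75% → $1.194375
Wall clock $24.71: all other tangible goods → 7.25% + 0% local = 7.25% → $1.791475
Unrounded tax sum = $11.396 → $11.40

$11.40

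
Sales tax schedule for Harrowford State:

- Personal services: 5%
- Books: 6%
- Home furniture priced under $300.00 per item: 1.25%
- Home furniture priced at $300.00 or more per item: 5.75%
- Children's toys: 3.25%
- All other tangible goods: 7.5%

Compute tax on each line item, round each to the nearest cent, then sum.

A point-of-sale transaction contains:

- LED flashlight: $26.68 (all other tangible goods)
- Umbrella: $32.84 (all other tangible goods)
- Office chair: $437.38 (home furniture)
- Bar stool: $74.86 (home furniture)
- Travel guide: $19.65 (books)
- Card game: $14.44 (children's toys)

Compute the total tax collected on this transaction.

$32.20

LED flashlight $26.68: all other tangible goods → 7.5% → $2.00
Umbrella $32.84: all other tangible goods → 7.5% → $2.46
Office chair $437.38: home furniture, $300.00 or more → 5.75% → $25.15
Bar stool $74.86: home furniture, under $300.00 → 1.25% → $0.94
Travel guide $19.65: books → 6% → $1.18
Card game $14.44: children's toys → 3.25% → $0.47
Total tax = $2.00 + $2.46 + $25.15 + $0.94 + $1.18 + $0.47 = $32.20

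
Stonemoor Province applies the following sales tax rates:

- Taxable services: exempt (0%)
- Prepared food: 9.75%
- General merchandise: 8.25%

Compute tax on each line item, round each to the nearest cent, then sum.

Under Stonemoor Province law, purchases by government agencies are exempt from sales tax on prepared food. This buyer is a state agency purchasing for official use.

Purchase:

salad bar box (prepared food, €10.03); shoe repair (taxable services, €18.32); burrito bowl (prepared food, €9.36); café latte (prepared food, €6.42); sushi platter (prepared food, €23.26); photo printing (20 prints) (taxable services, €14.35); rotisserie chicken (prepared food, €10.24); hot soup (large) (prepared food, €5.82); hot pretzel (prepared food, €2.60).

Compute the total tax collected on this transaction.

€0.00

Salad bar box €10.03: prepared food, buyer-exempt → 0% → €0.00
Shoe repair €18.32: taxable services → 0% → €0.00
Burrito bowl €9.36: prepared food, buyer-exempt → 0% → €0.00
Café latte €6.42: prepared food, buyer-exempt → 0% → €0.00
Sushi platter €23.26: prepared food, buyer-exempt → 0% → €0.00
Photo printing (20 prints) €14.35: taxable services → 0% → €0.00
Rotisserie chicken €10.24: prepared food, buyer-exempt → 0% → €0.00
Hot soup (large) €5.82: prepared food, buyer-exempt → 0% → €0.00
Hot pretzel €2.60: prepared food, buyer-exempt → 0% → €0.00
Total tax = €0.00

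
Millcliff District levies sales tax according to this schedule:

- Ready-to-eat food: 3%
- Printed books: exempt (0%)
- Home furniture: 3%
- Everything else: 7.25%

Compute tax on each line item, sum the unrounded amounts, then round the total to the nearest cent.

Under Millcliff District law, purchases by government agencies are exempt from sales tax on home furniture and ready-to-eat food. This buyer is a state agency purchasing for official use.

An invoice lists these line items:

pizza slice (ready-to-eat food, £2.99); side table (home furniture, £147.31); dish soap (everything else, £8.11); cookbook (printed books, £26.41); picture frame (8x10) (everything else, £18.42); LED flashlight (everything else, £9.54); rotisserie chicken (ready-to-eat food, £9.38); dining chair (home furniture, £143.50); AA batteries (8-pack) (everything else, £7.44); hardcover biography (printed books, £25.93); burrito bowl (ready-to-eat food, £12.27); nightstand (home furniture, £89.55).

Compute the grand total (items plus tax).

£504.00

Pizza slice £2.99: ready-to-eat food, buyer-exempt → 0% → £0.00
Side table £147.31: home furniture, buyer-exempt → 0% → £0.00
Dish soap £8.11: everything else → 7.25% → £0.587975
Cookbook £26.41: printed books → 0% → £0.00
Picture frame (8x10) £18.42: everything else → 7.25% → £1.33545
LED flashlight £9.54: everything else → 7.25% → £0.69165
Rotisserie chicken £9.38: ready-to-eat food, buyer-exempt → 0% → £0.00
Dining chair £143.50: home furniture, buyer-exempt → 0% → £0.00
AA batteries (8-pack) £7.44: everything else → 7.25% → £0.5394
Hardcover biography £25.93: printed books → 0% → £0.00
Burrito bowl £12.27: ready-to-eat food, buyer-exempt → 0% → £0.00
Nightstand £89.55: home furniture, buyer-exempt → 0% → £0.00
Subtotal = £500.85; unrounded tax = £3.154475 → £3.15; total due = £504.00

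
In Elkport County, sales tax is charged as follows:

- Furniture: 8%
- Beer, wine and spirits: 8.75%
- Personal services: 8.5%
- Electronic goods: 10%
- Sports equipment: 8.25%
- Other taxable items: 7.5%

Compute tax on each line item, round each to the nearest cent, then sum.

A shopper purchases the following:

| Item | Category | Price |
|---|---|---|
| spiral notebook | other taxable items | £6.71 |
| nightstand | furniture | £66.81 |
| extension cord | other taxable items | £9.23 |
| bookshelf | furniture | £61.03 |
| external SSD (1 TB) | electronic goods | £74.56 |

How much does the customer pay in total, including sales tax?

Spiral notebook £6.71: other taxable items → 7.5% → £0.50
Nightstand £66.81: furniture → 8% → £5.34
Extension cord £9.23: other taxable items → 7.5% → £0.69
Bookshelf £61.03: furniture → 8% → £4.88
External SSD (1 TB) £74.56: electronic goods → 10% → £7.46
Subtotal = £218.34; tax = £18.87; total due = £237.21

£237.21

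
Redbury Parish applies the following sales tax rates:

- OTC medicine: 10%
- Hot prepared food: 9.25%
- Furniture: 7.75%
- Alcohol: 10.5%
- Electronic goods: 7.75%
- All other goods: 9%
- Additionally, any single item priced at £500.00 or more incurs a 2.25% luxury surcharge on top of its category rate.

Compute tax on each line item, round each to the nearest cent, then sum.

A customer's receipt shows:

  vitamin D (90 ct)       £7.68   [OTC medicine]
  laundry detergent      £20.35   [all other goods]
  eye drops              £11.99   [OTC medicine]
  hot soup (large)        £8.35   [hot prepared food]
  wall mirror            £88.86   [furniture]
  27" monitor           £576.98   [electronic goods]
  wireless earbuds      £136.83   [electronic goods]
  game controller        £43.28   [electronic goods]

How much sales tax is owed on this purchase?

£83.11

Vitamin D (90 ct) £7.68: OTC medicine → 10% → £0.77
Laundry detergent £20.35: all other goods → 9% → £1.83
Eye drops £11.99: OTC medicine → 10% → £1.20
Hot soup (large) £8.35: hot prepared food → 9.25% → £0.77
Wall mirror £88.86: furniture → 7.75% → £6.89
27" monitor £576.98: electronic goods → 7.75% + 2.25% surcharge = 10% → £57.70
Wireless earbuds £136.83: electronic goods → 7.75% → £10.60
Game controller £43.28: electronic goods → 7.75% → £3.35
Total tax = £0.77 + £1.83 + £1.20 + £0.77 + £6.89 + £57.70 + £10.60 + £3.35 = £83.11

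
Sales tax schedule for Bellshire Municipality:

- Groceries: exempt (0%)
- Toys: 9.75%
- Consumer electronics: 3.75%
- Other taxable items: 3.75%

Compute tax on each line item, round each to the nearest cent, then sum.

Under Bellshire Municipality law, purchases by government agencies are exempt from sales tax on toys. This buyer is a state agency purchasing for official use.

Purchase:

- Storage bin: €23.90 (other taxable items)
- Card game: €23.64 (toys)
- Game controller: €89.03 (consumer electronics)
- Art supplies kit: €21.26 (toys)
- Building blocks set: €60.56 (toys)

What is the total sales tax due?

Storage bin €23.90: other taxable items → 3.75% → €0.90
Card game €23.64: toys, buyer-exempt → 0% → €0.00
Game controller €89.03: consumer electronics → 3.75% → €3.34
Art supplies kit €21.26: toys, buyer-exempt → 0% → €0.00
Building blocks set €60.56: toys, buyer-exempt → 0% → €0.00
Total tax = €0.90 + €3.34 = €4.24

€4.24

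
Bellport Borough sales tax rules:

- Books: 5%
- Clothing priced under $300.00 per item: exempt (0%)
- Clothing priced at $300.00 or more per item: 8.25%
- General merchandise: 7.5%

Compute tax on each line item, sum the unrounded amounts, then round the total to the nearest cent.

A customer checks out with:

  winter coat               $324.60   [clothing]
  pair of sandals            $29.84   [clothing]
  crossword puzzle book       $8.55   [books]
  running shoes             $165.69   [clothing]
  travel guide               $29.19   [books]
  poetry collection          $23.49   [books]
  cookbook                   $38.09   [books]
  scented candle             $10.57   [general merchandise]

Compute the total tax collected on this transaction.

$32.54

Winter coat $324.60: clothing, $300.00 or more → 8.25% → $26.7795
Pair of sandals $29.84: clothing, under $300.00 → 0% → $0.00
Crossword puzzle book $8.55: books → 5% → $0.4275
Running shoes $165.69: clothing, under $300.00 → 0% → $0.00
Travel guide $29.19: books → 5% → $1.4595
Poetry collection $23.49: books → 5% → $1.1745
Cookbook $38.09: books → 5% → $1.9045
Scented candle $10.57: general merchandise → 7.5% → $0.79275
Unrounded tax sum = $32.53825 → $32.54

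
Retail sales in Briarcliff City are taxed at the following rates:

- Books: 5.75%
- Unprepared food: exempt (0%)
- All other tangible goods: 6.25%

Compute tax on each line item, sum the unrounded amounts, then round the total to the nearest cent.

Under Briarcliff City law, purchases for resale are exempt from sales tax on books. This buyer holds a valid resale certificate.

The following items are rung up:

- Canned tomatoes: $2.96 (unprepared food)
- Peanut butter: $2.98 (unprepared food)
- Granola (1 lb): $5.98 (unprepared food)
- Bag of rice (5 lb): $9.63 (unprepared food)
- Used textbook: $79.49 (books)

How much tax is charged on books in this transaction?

Used textbook $79.49: books, buyer-exempt → 0% → $0.00
Tax on books: unrounded sum = $0.00 → $0.00

$0.00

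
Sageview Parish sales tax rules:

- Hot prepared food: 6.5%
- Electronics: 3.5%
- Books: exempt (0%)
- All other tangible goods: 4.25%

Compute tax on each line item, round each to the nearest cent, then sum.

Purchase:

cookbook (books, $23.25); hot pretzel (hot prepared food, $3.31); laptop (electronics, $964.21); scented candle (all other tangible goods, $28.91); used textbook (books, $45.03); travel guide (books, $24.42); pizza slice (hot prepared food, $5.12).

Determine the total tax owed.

$35.53

Cookbook $23.25: books → 0% → $0.00
Hot pretzel $3.31: hot prepared food → 6.5% → $0.22
Laptop $964.21: electronics → 3.5% → $33.75
Scented candle $28.91: all other tangible goods → 4.25% → $1.23
Used textbook $45.03: books → 0% → $0.00
Travel guide $24.42: books → 0% → $0.00
Pizza slice $5.12: hot prepared food → 6.5% → $0.33
Total tax = $0.22 + $33.75 + $1.23 + $0.33 = $35.53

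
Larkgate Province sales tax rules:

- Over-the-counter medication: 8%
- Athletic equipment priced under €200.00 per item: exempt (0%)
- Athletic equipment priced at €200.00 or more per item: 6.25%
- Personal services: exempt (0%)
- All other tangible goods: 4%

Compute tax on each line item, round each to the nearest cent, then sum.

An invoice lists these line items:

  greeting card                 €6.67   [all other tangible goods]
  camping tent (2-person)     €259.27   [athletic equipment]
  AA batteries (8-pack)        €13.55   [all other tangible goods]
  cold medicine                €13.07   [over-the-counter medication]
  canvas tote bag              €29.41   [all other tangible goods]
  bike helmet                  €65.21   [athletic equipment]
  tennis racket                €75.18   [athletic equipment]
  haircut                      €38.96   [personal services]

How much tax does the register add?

Greeting card €6.67: all other tangible goods → 4% → €0.27
Camping tent (2-person) €259.27: athletic equipment, €200.00 or more → 6.25% → €16.20
AA batteries (8-pack) €13.55: all other tangible goods → 4% → €0.54
Cold medicine €13.07: over-the-counter medication → 8% → €1.05
Canvas tote bag €29.41: all other tangible goods → 4% → €1.18
Bike helmet €65.21: athletic equipment, under €200.00 → 0% → €0.00
Tennis racket €75.18: athletic equipment, under €200.00 → 0% → €0.00
Haircut €38.96: personal services → 0% → €0.00
Total tax = €0.27 + €16.20 + €0.54 + €1.05 + €1.18 = €19.24

€19.24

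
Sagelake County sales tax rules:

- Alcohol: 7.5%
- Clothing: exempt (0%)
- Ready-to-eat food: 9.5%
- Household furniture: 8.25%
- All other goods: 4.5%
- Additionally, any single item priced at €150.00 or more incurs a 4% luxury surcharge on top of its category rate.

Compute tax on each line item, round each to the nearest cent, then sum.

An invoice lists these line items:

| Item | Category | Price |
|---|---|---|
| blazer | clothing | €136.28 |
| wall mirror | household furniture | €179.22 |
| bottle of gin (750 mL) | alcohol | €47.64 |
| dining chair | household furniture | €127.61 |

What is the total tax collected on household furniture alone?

€32.48

Wall mirror €179.22: household furniture → 8.25% + 4% surcharge = 12.25% → €21.95
Dining chair €127.61: household furniture → 8.25% → €10.53
Tax on household furniture = €21.95 + €10.53 = €32.48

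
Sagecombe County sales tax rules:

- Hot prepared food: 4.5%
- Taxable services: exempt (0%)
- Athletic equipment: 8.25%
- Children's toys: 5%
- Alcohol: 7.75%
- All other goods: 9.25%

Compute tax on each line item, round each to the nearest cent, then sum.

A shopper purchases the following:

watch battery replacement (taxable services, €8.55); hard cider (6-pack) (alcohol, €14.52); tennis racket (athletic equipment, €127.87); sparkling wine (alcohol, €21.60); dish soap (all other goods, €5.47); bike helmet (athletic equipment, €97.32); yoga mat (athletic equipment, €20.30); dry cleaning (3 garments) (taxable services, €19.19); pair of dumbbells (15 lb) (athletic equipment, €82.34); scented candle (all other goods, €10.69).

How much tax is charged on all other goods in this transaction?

€1.50

Dish soap €5.47: all other goods → 9.25% → €0.51
Scented candle €10.69: all other goods → 9.25% → €0.99
Tax on all other goods = €0.51 + €0.99 = €1.50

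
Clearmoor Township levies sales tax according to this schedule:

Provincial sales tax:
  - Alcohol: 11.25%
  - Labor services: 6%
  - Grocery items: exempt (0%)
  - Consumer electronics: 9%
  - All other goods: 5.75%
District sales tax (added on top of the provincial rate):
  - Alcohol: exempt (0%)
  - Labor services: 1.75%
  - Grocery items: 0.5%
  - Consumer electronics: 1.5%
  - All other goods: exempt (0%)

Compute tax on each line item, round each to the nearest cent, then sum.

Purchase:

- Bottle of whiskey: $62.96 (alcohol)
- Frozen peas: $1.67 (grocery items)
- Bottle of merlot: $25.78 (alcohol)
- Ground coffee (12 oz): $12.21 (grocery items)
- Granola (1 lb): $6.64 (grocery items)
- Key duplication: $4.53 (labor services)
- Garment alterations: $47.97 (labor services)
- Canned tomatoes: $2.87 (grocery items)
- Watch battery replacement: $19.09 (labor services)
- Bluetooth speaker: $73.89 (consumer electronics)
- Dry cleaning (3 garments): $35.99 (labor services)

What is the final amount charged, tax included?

Bottle of whiskey $62.96: alcohol → 11.25% + 0% district = 11.25% → $7.08
Frozen peas $1.67: grocery items → 0% + 0.5% district = 0.5% → $0.01
Bottle of merlot $25.78: alcohol → 11.25% + 0% district = 11.25% → $2.90
Ground coffee (12 oz) $12.21: grocery items → 0% + 0.5% district = 0.5% → $0.06
Granola (1 lb) $6.64: grocery items → 0% + 0.5% district = 0.5% → $0.03
Key duplication $4.53: labor services → 6% + 1.75% district = 7.75% → $0.35
Garment alterations $47.97: labor services → 6% + 1.75% district = 7.75% → $3.72
Canned tomatoes $2.87: grocery items → 0% + 0.5% district = 0.5% → $0.01
Watch battery replacement $19.09: labor services → 6% + 1.75% district = 7.75% → $1.48
Bluetooth speaker $73.89: consumer electronics → 9% + 1.5% district = 10.5% → $7.76
Dry cleaning (3 garments) $35.99: labor services → 6% + 1.75% district = 7.75% → $2.79
Subtotal = $293.60; tax = $26.19; total due = $319.79

$319.79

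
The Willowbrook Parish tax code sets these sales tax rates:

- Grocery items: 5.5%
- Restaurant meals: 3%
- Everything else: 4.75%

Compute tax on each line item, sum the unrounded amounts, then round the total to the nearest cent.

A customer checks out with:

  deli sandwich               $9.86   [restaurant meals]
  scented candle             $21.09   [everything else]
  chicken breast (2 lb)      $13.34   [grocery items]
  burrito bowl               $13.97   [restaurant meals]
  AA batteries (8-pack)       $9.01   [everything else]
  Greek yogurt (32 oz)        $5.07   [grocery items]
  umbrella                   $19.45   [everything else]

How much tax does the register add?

$4.08

Deli sandwich $9.86: restaurant meals → 3% → $0.2958
Scented candle $21.09: everything else → 4.75% → $1.001775
Chicken breast (2 lb) $13.34: grocery items → 5.5% → $0.7337
Burrito bowl $13.97: restaurant meals → 3% → $0.4191
AA batteries (8-pack) $9.01: everything else → 4.75% → $0.427975
Greek yogurt (32 oz) $5.07: grocery items → 5.5% → $0.27885
Umbrella $19.45: everything else → 4.75% → $0.923875
Unrounded tax sum = $4.081075 → $4.08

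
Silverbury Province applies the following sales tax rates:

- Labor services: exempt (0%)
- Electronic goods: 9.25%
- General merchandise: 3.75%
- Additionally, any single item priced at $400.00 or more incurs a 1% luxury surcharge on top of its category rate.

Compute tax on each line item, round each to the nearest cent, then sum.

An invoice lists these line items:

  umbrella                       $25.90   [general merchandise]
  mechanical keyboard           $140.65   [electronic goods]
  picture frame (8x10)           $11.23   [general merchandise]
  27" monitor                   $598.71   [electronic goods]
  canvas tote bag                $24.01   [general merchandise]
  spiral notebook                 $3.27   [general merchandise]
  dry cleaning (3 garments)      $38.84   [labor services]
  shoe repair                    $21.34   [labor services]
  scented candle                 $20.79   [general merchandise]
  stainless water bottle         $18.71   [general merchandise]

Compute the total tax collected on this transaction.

$78.27

Umbrella $25.90: general merchandise → 3.75% → $0.97
Mechanical keyboard $140.65: electronic goods → 9.25% → $13.01
Picture frame (8x10) $11.23: general merchandise → 3.75% → $0.42
27" monitor $598.71: electronic goods → 9.25% + 1% surcharge = 10.25% → $61.37
Canvas tote bag $24.01: general merchandise → 3.75% → $0.90
Spiral notebook $3.27: general merchandise → 3.75% → $0.12
Dry cleaning (3 garments) $38.84: labor services → 0% → $0.00
Shoe repair $21.34: labor services → 0% → $0.00
Scented candle $20.79: general merchandise → 3.75% → $0.78
Stainless water bottle $18.71: general merchandise → 3.75% → $0.70
Total tax = $0.97 + $13.01 + $0.42 + $61.37 + $0.90 + $0.12 + $0.78 + $0.70 = $78.27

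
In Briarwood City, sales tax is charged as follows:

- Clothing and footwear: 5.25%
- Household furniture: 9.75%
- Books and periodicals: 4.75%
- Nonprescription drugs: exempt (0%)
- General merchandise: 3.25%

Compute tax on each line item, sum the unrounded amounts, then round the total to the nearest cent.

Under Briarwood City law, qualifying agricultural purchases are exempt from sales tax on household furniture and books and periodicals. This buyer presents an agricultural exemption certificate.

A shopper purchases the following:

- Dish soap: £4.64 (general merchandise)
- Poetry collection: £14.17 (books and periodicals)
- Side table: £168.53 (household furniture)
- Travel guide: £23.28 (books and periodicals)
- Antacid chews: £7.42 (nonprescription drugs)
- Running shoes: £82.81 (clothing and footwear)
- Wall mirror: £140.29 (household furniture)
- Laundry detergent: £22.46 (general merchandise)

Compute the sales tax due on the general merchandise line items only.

£0.88

Dish soap £4.64: general merchandise → 3.25% → £0.1508
Laundry detergent £22.46: general merchandise → 3.25% → £0.72995
Tax on general merchandise: unrounded sum = £0.88075 → £0.88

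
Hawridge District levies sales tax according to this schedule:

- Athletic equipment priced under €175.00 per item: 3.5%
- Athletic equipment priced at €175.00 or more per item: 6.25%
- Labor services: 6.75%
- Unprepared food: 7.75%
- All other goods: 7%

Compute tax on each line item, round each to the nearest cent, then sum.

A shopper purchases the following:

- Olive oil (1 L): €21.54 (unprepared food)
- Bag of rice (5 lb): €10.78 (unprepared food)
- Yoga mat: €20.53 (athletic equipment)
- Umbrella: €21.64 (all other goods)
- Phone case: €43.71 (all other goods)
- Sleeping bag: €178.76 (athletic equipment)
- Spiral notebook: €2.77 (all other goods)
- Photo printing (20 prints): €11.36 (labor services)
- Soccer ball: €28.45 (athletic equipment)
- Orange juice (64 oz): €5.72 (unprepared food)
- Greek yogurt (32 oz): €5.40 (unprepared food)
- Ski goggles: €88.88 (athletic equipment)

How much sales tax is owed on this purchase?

€24.90

Olive oil (1 L) €21.54: unprepared food → 7.75% → €1.67
Bag of rice (5 lb) €10.78: unprepared food → 7.75% → €0.84
Yoga mat €20.53: athletic equipment, under €175.00 → 3.5% → €0.72
Umbrella €21.64: all other goods → 7% → €1.51
Phone case €43.71: all other goods → 7% → €3.06
Sleeping bag €178.76: athletic equipment, €175.00 or more → 6.25% → €11.17
Spiral notebook €2.77: all other goods → 7% → €0.19
Photo printing (20 prints) €11.36: labor services → 6.75% → €0.77
Soccer ball €28.45: athletic equipment, under €175.00 → 3.5% → €1.00
Orange juice (64 oz) €5.72: unprepared food → 7.75% → €0.44
Greek yogurt (32 oz) €5.40: unprepared food → 7.75% → €0.42
Ski goggles €88.88: athletic equipment, under €175.00 → 3.5% → €3.11
Total tax = €1.67 + €0.84 + €0.72 + €1.51 + €3.06 + €11.17 + €0.19 + €0.77 + €1.00 + €0.44 + €0.42 + €3.11 = €24.90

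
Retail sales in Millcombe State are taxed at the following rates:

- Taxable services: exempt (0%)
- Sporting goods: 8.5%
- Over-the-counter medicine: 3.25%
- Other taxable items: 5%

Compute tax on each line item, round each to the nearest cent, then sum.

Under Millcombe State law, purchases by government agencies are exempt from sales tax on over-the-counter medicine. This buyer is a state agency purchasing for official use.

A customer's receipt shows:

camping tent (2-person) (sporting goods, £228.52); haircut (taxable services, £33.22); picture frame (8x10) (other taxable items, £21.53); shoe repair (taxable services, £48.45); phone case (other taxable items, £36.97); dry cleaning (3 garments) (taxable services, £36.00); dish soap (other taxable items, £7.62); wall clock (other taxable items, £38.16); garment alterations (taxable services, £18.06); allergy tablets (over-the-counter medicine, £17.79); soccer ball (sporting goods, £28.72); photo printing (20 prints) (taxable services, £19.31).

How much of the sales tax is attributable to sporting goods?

Camping tent (2-person) £228.52: sporting goods → 8.5% → £19.42
Soccer ball £28.72: sporting goods → 8.5% → £2.44
Tax on sporting goods = £19.42 + £2.44 = £21.86

£21.86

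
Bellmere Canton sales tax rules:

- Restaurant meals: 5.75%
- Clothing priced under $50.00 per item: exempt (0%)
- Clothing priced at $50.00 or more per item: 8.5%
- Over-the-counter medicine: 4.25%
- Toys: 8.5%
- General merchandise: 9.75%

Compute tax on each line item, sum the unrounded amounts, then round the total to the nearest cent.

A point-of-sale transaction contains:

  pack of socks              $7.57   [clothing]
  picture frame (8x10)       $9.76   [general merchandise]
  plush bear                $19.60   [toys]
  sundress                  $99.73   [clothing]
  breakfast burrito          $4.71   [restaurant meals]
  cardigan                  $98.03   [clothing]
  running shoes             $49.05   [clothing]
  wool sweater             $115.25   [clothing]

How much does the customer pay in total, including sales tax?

$433.19

Pack of socks $7.57: clothing, under $50.00 → 0% → $0.00
Picture frame (8x10) $9.76: general merchandise → 9.75% → $0.9516
Plush bear $19.60: toys → 8.5% → $1.666
Sundress $99.73: clothing, $50.00 or more → 8.5% → $8.47705
Breakfast burrito $4.71: restaurant meals → 5.75% → $0.270825
Cardigan $98.03: clothing, $50.00 or more → 8.5% → $8.33255
Running shoes $49.05: clothing, under $50.00 → 0% → $0.00
Wool sweater $115.25: clothing, $50.00 or more → 8.5% → $9.79625
Subtotal = $403.70; unrounded tax = $29.494275 → $29.49; total due = $433.19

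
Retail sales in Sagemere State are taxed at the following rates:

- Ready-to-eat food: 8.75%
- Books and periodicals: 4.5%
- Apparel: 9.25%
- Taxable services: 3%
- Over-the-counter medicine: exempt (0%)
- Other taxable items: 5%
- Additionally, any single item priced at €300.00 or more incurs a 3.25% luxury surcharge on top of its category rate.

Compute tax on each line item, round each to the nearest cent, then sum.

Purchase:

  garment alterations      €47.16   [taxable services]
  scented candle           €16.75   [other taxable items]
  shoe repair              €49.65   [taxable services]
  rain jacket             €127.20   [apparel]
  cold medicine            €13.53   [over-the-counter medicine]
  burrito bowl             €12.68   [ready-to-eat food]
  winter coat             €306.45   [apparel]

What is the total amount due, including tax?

Garment alterations €47.16: taxable services → 3% → €1.41
Scented candle €16.75: other taxable items → 5% → €0.84
Shoe repair €49.65: taxable services → 3% → €1.49
Rain jacket €127.20: apparel → 9.25% → €11.77
Cold medicine €13.53: over-the-counter medicine → 0% → €0.00
Burrito bowl €12.68: ready-to-eat food → 8.75% → €1.11
Winter coat €306.45: apparel → 9.25% + 3.25% surcharge = 12.5% → €38.31
Subtotal = €573.42; tax = €54.93; total due = €628.35

€628.35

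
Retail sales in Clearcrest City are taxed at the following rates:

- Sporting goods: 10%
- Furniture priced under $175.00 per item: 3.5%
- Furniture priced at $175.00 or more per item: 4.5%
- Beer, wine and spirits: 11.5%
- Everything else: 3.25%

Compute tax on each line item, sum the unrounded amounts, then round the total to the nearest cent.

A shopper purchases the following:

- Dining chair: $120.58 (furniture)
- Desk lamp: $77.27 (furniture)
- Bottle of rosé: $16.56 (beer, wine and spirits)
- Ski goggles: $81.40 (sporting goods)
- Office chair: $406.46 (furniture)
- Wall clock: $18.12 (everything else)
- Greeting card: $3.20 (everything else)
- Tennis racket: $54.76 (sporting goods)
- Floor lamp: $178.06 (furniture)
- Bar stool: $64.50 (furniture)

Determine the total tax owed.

Dining chair $120.58: furniture, under $175.00 → 3.5% → $4.2203
Desk lamp $77.27: furniture, under $175.00 → 3.5% → $2.70445
Bottle of rosé $16.56: beer, wine and spirits → 11.5% → $1.9044
Ski goggles $81.40: sporting goods → 10% → $8.14
Office chair $406.46: furniture, $175.00 or more → 4.5% → $18.2907
Wall clock $18.12: everything else → 3.25% → $0.5889
Greeting card $3.20: everything else → 3.25% → $0.104
Tennis racket $54.76: sporting goods → 10% → $5.476
Floor lamp $178.06: furniture, $175.00 or more → 4.5% → $8.0127
Bar stool $64.50: furniture, under $175.00 → 3.5% → $2.2575
Unrounded tax sum = $51.69895 → $51.70

$51.70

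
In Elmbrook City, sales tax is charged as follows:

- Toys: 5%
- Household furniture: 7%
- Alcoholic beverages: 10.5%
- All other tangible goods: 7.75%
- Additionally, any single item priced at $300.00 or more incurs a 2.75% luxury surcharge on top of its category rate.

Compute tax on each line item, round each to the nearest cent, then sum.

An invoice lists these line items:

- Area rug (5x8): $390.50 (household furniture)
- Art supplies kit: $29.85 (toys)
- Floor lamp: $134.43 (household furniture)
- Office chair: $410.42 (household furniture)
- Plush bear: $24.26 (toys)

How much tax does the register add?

$90.20

Area rug (5x8) $390.50: household furniture → 7% + 2.75% surcharge = 9.75% → $38.07
Art supplies kit $29.85: toys → 5% → $1.49
Floor lamp $134.43: household furniture → 7% → $9.41
Office chair $410.42: household furniture → 7% + 2.75% surcharge = 9.75% → $40.02
Plush bear $24.26: toys → 5% → $1.21
Total tax = $38.07 + $1.49 + $9.41 + $40.02 + $1.21 = $90.20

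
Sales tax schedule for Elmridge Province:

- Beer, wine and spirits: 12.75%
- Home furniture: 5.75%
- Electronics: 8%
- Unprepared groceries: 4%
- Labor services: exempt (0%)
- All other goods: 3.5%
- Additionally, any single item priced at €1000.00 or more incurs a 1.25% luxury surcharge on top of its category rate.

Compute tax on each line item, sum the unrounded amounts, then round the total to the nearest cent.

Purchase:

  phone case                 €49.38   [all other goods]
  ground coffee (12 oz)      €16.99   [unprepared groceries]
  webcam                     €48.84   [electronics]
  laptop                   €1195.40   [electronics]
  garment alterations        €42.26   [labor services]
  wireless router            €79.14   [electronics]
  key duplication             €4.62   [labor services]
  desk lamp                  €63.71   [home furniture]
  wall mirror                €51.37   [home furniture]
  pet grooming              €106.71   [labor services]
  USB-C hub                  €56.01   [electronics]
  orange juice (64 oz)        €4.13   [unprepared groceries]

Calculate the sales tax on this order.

€134.48

Phone case €49.38: all other goods → 3.5% → €1.7283
Ground coffee (12 oz) €16.99: unprepared groceries → 4% → €0.6796
Webcam €48.84: electronics → 8% → €3.9072
Laptop €1195.40: electronics → 8% + 1.25% surcharge = 9.25% → €110.5745
Garment alterations €42.26: labor services → 0% → €0.00
Wireless router €79.14: electronics → 8% → €6.3312
Key duplication €4.62: labor services → 0% → €0.00
Desk lamp €63.71: home furniture → 5.75% → €3.663325
Wall mirror €51.37: home furniture → 5.75% → €2.953775
Pet grooming €106.71: labor services → 0% → €0.00
USB-C hub €56.01: electronics → 8% → €4.4808
Orange juice (64 oz) €4.13: unprepared groceries → 4% → €0.1652
Unrounded tax sum = €134.4839 → €134.48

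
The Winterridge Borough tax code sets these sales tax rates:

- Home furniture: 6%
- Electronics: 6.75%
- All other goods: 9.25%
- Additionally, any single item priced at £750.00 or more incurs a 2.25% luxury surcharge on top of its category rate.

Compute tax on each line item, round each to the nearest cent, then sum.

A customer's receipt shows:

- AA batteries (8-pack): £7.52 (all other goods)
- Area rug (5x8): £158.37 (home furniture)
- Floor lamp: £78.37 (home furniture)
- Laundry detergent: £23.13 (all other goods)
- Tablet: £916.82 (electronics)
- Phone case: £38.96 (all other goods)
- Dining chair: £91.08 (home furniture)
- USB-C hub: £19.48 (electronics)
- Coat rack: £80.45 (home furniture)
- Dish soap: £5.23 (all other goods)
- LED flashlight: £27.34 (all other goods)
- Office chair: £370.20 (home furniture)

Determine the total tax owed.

AA batteries (8-pack) £7.52: all other goods → 9.25% → £0.70
Area rug (5x8) £158.37: home furniture → 6% → £9.50
Floor lamp £78.37: home furniture → 6% → £4.70
Laundry detergent £23.13: all other goods → 9.25% → £2.14
Tablet £916.82: electronics → 6.75% + 2.25% surcharge = 9% → £82.51
Phone case £38.96: all other goods → 9.25% → £3.60
Dining chair £91.08: home furniture → 6% → £5.46
USB-C hub £19.48: electronics → 6.75% → £1.31
Coat rack £80.45: home furniture → 6% → £4.83
Dish soap £5.23: all other goods → 9.25% → £0.48
LED flashlight £27.34: all other goods → 9.25% → £2.53
Office chair £370.20: home furniture → 6% → £22.21
Total tax = £0.70 + £9.50 + £4.70 + £2.14 + £82.51 + £3.60 + £5.46 + £1.31 + £4.83 + £0.48 + £2.53 + £22.21 = £139.97

£139.97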